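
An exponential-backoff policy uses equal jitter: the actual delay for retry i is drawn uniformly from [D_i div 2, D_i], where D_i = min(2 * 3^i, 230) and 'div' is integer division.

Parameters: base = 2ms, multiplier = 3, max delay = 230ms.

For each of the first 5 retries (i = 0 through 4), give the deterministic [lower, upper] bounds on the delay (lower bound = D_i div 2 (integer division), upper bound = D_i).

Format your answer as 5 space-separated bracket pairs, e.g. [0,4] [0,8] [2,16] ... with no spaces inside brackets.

Computing bounds per retry:
  i=0: D_i=min(2*3^0,230)=2, bounds=[1,2]
  i=1: D_i=min(2*3^1,230)=6, bounds=[3,6]
  i=2: D_i=min(2*3^2,230)=18, bounds=[9,18]
  i=3: D_i=min(2*3^3,230)=54, bounds=[27,54]
  i=4: D_i=min(2*3^4,230)=162, bounds=[81,162]

Answer: [1,2] [3,6] [9,18] [27,54] [81,162]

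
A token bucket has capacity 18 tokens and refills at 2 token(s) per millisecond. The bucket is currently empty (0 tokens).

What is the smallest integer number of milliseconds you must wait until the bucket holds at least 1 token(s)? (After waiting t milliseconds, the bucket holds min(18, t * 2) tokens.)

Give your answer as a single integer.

Answer: 1

Derivation:
Need t * 2 >= 1, so t >= 1/2.
Smallest integer t = ceil(1/2) = 1.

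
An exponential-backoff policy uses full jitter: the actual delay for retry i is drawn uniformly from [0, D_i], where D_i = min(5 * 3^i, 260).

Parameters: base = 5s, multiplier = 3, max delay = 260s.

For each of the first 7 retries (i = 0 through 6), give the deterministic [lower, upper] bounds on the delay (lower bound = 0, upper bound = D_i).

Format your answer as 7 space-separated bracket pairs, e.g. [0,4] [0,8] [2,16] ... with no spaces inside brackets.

Answer: [0,5] [0,15] [0,45] [0,135] [0,260] [0,260] [0,260]

Derivation:
Computing bounds per retry:
  i=0: D_i=min(5*3^0,260)=5, bounds=[0,5]
  i=1: D_i=min(5*3^1,260)=15, bounds=[0,15]
  i=2: D_i=min(5*3^2,260)=45, bounds=[0,45]
  i=3: D_i=min(5*3^3,260)=135, bounds=[0,135]
  i=4: D_i=min(5*3^4,260)=260, bounds=[0,260]
  i=5: D_i=min(5*3^5,260)=260, bounds=[0,260]
  i=6: D_i=min(5*3^6,260)=260, bounds=[0,260]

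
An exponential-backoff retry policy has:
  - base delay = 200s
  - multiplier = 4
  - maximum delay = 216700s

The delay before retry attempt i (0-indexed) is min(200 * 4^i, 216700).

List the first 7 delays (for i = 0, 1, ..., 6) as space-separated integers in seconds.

Computing each delay:
  i=0: min(200*4^0, 216700) = 200
  i=1: min(200*4^1, 216700) = 800
  i=2: min(200*4^2, 216700) = 3200
  i=3: min(200*4^3, 216700) = 12800
  i=4: min(200*4^4, 216700) = 51200
  i=5: min(200*4^5, 216700) = 204800
  i=6: min(200*4^6, 216700) = 216700

Answer: 200 800 3200 12800 51200 204800 216700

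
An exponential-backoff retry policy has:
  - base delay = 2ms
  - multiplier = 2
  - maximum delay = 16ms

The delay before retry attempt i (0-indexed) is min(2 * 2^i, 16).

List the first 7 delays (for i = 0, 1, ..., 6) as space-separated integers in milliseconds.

Computing each delay:
  i=0: min(2*2^0, 16) = 2
  i=1: min(2*2^1, 16) = 4
  i=2: min(2*2^2, 16) = 8
  i=3: min(2*2^3, 16) = 16
  i=4: min(2*2^4, 16) = 16
  i=5: min(2*2^5, 16) = 16
  i=6: min(2*2^6, 16) = 16

Answer: 2 4 8 16 16 16 16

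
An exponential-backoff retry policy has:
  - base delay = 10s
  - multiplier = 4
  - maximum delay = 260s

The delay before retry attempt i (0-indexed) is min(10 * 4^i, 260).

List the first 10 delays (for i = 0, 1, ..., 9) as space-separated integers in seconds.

Computing each delay:
  i=0: min(10*4^0, 260) = 10
  i=1: min(10*4^1, 260) = 40
  i=2: min(10*4^2, 260) = 160
  i=3: min(10*4^3, 260) = 260
  i=4: min(10*4^4, 260) = 260
  i=5: min(10*4^5, 260) = 260
  i=6: min(10*4^6, 260) = 260
  i=7: min(10*4^7, 260) = 260
  i=8: min(10*4^8, 260) = 260
  i=9: min(10*4^9, 260) = 260

Answer: 10 40 160 260 260 260 260 260 260 260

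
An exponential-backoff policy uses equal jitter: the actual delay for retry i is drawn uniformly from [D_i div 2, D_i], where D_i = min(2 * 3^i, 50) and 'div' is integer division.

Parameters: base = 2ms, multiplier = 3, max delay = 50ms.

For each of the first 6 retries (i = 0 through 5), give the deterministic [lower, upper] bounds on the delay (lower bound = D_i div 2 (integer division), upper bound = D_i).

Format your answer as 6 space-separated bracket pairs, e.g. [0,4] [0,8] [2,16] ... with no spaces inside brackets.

Answer: [1,2] [3,6] [9,18] [25,50] [25,50] [25,50]

Derivation:
Computing bounds per retry:
  i=0: D_i=min(2*3^0,50)=2, bounds=[1,2]
  i=1: D_i=min(2*3^1,50)=6, bounds=[3,6]
  i=2: D_i=min(2*3^2,50)=18, bounds=[9,18]
  i=3: D_i=min(2*3^3,50)=50, bounds=[25,50]
  i=4: D_i=min(2*3^4,50)=50, bounds=[25,50]
  i=5: D_i=min(2*3^5,50)=50, bounds=[25,50]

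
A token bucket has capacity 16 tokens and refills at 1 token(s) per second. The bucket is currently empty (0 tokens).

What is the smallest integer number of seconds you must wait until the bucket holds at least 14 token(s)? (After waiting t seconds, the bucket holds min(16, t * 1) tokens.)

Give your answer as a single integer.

Need t * 1 >= 14, so t >= 14/1.
Smallest integer t = ceil(14/1) = 14.

Answer: 14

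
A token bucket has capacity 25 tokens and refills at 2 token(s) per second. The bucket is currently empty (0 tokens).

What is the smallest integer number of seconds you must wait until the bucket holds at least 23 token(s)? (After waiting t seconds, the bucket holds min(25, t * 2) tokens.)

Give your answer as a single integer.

Need t * 2 >= 23, so t >= 23/2.
Smallest integer t = ceil(23/2) = 12.

Answer: 12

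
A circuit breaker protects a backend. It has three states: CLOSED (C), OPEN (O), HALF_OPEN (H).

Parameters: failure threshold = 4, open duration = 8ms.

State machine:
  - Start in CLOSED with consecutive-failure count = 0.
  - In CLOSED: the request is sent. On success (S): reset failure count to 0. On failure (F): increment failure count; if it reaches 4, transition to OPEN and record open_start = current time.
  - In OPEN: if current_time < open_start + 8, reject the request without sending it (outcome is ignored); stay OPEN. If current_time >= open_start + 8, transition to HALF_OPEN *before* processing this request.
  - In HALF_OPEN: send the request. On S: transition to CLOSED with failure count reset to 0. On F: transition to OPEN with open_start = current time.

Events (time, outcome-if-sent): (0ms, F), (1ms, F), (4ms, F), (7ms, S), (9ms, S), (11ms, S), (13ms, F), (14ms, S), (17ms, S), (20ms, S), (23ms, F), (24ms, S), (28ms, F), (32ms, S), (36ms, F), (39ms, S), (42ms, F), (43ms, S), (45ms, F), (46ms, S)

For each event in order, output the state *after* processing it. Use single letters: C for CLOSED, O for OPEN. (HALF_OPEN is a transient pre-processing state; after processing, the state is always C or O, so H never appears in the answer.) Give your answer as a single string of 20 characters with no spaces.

Answer: CCCCCCCCCCCCCCCCCCCC

Derivation:
State after each event:
  event#1 t=0ms outcome=F: state=CLOSED
  event#2 t=1ms outcome=F: state=CLOSED
  event#3 t=4ms outcome=F: state=CLOSED
  event#4 t=7ms outcome=S: state=CLOSED
  event#5 t=9ms outcome=S: state=CLOSED
  event#6 t=11ms outcome=S: state=CLOSED
  event#7 t=13ms outcome=F: state=CLOSED
  event#8 t=14ms outcome=S: state=CLOSED
  event#9 t=17ms outcome=S: state=CLOSED
  event#10 t=20ms outcome=S: state=CLOSED
  event#11 t=23ms outcome=F: state=CLOSED
  event#12 t=24ms outcome=S: state=CLOSED
  event#13 t=28ms outcome=F: state=CLOSED
  event#14 t=32ms outcome=S: state=CLOSED
  event#15 t=36ms outcome=F: state=CLOSED
  event#16 t=39ms outcome=S: state=CLOSED
  event#17 t=42ms outcome=F: state=CLOSED
  event#18 t=43ms outcome=S: state=CLOSED
  event#19 t=45ms outcome=F: state=CLOSED
  event#20 t=46ms outcome=S: state=CLOSED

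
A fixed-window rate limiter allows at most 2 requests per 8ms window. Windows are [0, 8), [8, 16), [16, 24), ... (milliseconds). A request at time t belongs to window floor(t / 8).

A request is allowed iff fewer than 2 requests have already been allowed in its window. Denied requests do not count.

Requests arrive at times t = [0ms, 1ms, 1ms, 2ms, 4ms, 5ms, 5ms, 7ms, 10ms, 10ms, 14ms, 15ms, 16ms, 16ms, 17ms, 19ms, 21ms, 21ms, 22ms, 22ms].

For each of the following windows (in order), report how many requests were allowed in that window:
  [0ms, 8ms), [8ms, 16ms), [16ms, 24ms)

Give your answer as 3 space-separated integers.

Answer: 2 2 2

Derivation:
Processing requests:
  req#1 t=0ms (window 0): ALLOW
  req#2 t=1ms (window 0): ALLOW
  req#3 t=1ms (window 0): DENY
  req#4 t=2ms (window 0): DENY
  req#5 t=4ms (window 0): DENY
  req#6 t=5ms (window 0): DENY
  req#7 t=5ms (window 0): DENY
  req#8 t=7ms (window 0): DENY
  req#9 t=10ms (window 1): ALLOW
  req#10 t=10ms (window 1): ALLOW
  req#11 t=14ms (window 1): DENY
  req#12 t=15ms (window 1): DENY
  req#13 t=16ms (window 2): ALLOW
  req#14 t=16ms (window 2): ALLOW
  req#15 t=17ms (window 2): DENY
  req#16 t=19ms (window 2): DENY
  req#17 t=21ms (window 2): DENY
  req#18 t=21ms (window 2): DENY
  req#19 t=22ms (window 2): DENY
  req#20 t=22ms (window 2): DENY

Allowed counts by window: 2 2 2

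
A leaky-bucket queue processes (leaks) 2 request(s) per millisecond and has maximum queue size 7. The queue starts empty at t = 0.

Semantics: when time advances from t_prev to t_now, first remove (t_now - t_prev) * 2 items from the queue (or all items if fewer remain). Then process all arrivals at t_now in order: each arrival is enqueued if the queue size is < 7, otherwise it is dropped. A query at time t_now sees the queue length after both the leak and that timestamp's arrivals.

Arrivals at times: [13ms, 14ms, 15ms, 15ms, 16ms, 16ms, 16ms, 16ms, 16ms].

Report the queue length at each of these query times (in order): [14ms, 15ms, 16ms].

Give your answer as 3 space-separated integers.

Answer: 1 2 5

Derivation:
Queue lengths at query times:
  query t=14ms: backlog = 1
  query t=15ms: backlog = 2
  query t=16ms: backlog = 5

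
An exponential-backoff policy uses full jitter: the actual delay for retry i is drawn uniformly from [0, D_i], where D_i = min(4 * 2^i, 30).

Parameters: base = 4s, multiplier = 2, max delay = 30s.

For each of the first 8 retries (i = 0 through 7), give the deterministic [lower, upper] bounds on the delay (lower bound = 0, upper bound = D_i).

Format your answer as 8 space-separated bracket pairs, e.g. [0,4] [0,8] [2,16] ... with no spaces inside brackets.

Computing bounds per retry:
  i=0: D_i=min(4*2^0,30)=4, bounds=[0,4]
  i=1: D_i=min(4*2^1,30)=8, bounds=[0,8]
  i=2: D_i=min(4*2^2,30)=16, bounds=[0,16]
  i=3: D_i=min(4*2^3,30)=30, bounds=[0,30]
  i=4: D_i=min(4*2^4,30)=30, bounds=[0,30]
  i=5: D_i=min(4*2^5,30)=30, bounds=[0,30]
  i=6: D_i=min(4*2^6,30)=30, bounds=[0,30]
  i=7: D_i=min(4*2^7,30)=30, bounds=[0,30]

Answer: [0,4] [0,8] [0,16] [0,30] [0,30] [0,30] [0,30] [0,30]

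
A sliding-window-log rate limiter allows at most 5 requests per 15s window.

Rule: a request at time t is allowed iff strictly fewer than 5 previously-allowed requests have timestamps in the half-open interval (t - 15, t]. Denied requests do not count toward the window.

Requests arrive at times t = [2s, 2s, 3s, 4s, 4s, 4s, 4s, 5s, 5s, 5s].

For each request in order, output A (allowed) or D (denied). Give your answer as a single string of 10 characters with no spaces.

Tracking allowed requests in the window:
  req#1 t=2s: ALLOW
  req#2 t=2s: ALLOW
  req#3 t=3s: ALLOW
  req#4 t=4s: ALLOW
  req#5 t=4s: ALLOW
  req#6 t=4s: DENY
  req#7 t=4s: DENY
  req#8 t=5s: DENY
  req#9 t=5s: DENY
  req#10 t=5s: DENY

Answer: AAAAADDDDD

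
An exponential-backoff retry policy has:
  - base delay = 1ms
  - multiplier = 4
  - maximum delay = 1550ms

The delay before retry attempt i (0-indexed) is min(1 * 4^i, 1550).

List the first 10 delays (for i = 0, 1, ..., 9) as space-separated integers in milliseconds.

Computing each delay:
  i=0: min(1*4^0, 1550) = 1
  i=1: min(1*4^1, 1550) = 4
  i=2: min(1*4^2, 1550) = 16
  i=3: min(1*4^3, 1550) = 64
  i=4: min(1*4^4, 1550) = 256
  i=5: min(1*4^5, 1550) = 1024
  i=6: min(1*4^6, 1550) = 1550
  i=7: min(1*4^7, 1550) = 1550
  i=8: min(1*4^8, 1550) = 1550
  i=9: min(1*4^9, 1550) = 1550

Answer: 1 4 16 64 256 1024 1550 1550 1550 1550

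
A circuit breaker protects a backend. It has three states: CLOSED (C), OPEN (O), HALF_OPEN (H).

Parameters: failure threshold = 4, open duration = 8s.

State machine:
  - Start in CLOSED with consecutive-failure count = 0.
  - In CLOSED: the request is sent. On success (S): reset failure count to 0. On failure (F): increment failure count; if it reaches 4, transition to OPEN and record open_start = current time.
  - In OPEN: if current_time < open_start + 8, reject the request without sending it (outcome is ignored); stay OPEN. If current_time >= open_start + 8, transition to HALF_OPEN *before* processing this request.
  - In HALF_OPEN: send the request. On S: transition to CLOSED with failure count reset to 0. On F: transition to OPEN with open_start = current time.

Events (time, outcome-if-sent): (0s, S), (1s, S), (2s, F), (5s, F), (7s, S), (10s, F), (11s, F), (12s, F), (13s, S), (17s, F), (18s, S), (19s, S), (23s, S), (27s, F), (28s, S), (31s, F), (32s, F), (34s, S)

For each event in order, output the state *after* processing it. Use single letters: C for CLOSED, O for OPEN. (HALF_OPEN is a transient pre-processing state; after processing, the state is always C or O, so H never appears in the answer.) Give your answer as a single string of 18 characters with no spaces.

State after each event:
  event#1 t=0s outcome=S: state=CLOSED
  event#2 t=1s outcome=S: state=CLOSED
  event#3 t=2s outcome=F: state=CLOSED
  event#4 t=5s outcome=F: state=CLOSED
  event#5 t=7s outcome=S: state=CLOSED
  event#6 t=10s outcome=F: state=CLOSED
  event#7 t=11s outcome=F: state=CLOSED
  event#8 t=12s outcome=F: state=CLOSED
  event#9 t=13s outcome=S: state=CLOSED
  event#10 t=17s outcome=F: state=CLOSED
  event#11 t=18s outcome=S: state=CLOSED
  event#12 t=19s outcome=S: state=CLOSED
  event#13 t=23s outcome=S: state=CLOSED
  event#14 t=27s outcome=F: state=CLOSED
  event#15 t=28s outcome=S: state=CLOSED
  event#16 t=31s outcome=F: state=CLOSED
  event#17 t=32s outcome=F: state=CLOSED
  event#18 t=34s outcome=S: state=CLOSED

Answer: CCCCCCCCCCCCCCCCCC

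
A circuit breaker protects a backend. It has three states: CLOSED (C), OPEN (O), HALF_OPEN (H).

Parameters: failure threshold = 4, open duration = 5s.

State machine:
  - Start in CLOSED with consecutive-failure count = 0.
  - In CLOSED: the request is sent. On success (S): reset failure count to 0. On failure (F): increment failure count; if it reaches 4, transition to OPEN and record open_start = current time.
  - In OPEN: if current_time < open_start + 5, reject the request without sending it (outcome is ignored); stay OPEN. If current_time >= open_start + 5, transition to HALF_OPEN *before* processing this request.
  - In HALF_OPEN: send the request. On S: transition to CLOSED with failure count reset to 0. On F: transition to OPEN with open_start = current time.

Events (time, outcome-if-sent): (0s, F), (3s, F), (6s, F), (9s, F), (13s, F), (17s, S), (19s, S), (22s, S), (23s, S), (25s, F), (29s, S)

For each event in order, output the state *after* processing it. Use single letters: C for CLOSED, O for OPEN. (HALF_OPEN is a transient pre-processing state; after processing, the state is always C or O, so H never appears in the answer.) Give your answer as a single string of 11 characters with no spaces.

Answer: CCCOOCCCCCC

Derivation:
State after each event:
  event#1 t=0s outcome=F: state=CLOSED
  event#2 t=3s outcome=F: state=CLOSED
  event#3 t=6s outcome=F: state=CLOSED
  event#4 t=9s outcome=F: state=OPEN
  event#5 t=13s outcome=F: state=OPEN
  event#6 t=17s outcome=S: state=CLOSED
  event#7 t=19s outcome=S: state=CLOSED
  event#8 t=22s outcome=S: state=CLOSED
  event#9 t=23s outcome=S: state=CLOSED
  event#10 t=25s outcome=F: state=CLOSED
  event#11 t=29s outcome=S: state=CLOSED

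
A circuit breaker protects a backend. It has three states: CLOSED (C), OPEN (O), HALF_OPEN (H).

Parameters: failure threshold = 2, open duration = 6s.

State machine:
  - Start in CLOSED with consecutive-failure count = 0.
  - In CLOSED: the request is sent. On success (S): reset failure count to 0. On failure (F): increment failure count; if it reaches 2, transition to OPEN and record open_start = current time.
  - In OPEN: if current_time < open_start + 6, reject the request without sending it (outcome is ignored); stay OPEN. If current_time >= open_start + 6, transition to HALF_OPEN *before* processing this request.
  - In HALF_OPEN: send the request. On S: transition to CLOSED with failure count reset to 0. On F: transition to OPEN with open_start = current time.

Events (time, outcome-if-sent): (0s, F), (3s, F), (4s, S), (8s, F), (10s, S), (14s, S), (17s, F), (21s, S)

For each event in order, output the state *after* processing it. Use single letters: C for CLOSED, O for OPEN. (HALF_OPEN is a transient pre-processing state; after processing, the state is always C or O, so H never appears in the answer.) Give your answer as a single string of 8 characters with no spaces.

State after each event:
  event#1 t=0s outcome=F: state=CLOSED
  event#2 t=3s outcome=F: state=OPEN
  event#3 t=4s outcome=S: state=OPEN
  event#4 t=8s outcome=F: state=OPEN
  event#5 t=10s outcome=S: state=CLOSED
  event#6 t=14s outcome=S: state=CLOSED
  event#7 t=17s outcome=F: state=CLOSED
  event#8 t=21s outcome=S: state=CLOSED

Answer: COOOCCCC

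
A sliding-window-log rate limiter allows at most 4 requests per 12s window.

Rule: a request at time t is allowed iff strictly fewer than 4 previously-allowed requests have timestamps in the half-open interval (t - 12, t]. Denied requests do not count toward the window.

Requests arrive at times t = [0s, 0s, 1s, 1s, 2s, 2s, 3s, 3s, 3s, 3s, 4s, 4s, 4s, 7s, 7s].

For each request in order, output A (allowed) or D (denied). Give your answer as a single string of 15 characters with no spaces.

Tracking allowed requests in the window:
  req#1 t=0s: ALLOW
  req#2 t=0s: ALLOW
  req#3 t=1s: ALLOW
  req#4 t=1s: ALLOW
  req#5 t=2s: DENY
  req#6 t=2s: DENY
  req#7 t=3s: DENY
  req#8 t=3s: DENY
  req#9 t=3s: DENY
  req#10 t=3s: DENY
  req#11 t=4s: DENY
  req#12 t=4s: DENY
  req#13 t=4s: DENY
  req#14 t=7s: DENY
  req#15 t=7s: DENY

Answer: AAAADDDDDDDDDDD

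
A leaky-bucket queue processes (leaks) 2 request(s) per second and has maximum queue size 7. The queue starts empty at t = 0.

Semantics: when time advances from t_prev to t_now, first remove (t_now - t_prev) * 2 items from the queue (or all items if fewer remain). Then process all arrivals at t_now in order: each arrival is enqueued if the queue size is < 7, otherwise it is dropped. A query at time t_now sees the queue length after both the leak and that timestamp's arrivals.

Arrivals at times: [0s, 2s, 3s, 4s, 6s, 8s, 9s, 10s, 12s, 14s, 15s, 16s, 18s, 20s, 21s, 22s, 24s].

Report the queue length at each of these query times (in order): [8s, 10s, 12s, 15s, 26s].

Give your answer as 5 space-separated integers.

Queue lengths at query times:
  query t=8s: backlog = 1
  query t=10s: backlog = 1
  query t=12s: backlog = 1
  query t=15s: backlog = 1
  query t=26s: backlog = 0

Answer: 1 1 1 1 0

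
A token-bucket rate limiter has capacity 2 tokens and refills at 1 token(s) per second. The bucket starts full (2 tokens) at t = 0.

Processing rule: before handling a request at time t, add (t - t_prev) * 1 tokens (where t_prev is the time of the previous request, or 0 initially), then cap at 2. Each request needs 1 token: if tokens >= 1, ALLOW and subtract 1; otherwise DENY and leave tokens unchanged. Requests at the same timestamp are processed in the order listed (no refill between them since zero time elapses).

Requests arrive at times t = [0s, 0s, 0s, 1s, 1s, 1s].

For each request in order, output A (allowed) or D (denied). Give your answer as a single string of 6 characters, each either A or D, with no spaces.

Answer: AADADD

Derivation:
Simulating step by step:
  req#1 t=0s: ALLOW
  req#2 t=0s: ALLOW
  req#3 t=0s: DENY
  req#4 t=1s: ALLOW
  req#5 t=1s: DENY
  req#6 t=1s: DENY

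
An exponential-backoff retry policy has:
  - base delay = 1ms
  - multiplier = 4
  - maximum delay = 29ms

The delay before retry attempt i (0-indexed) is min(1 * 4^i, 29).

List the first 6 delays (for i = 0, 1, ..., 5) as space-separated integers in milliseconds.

Computing each delay:
  i=0: min(1*4^0, 29) = 1
  i=1: min(1*4^1, 29) = 4
  i=2: min(1*4^2, 29) = 16
  i=3: min(1*4^3, 29) = 29
  i=4: min(1*4^4, 29) = 29
  i=5: min(1*4^5, 29) = 29

Answer: 1 4 16 29 29 29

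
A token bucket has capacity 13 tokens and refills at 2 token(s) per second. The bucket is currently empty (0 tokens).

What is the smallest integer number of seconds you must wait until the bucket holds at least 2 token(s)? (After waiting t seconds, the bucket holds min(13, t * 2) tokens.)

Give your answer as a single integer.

Answer: 1

Derivation:
Need t * 2 >= 2, so t >= 2/2.
Smallest integer t = ceil(2/2) = 1.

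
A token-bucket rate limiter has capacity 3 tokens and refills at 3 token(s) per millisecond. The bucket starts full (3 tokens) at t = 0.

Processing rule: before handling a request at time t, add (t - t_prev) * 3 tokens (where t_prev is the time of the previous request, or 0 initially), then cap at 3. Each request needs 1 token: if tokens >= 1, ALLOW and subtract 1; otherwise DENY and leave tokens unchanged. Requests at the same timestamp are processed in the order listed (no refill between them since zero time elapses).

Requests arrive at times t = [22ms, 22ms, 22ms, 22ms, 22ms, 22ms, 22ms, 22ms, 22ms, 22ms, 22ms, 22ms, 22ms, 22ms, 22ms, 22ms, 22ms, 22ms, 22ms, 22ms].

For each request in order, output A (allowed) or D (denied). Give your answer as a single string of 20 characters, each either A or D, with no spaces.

Simulating step by step:
  req#1 t=22ms: ALLOW
  req#2 t=22ms: ALLOW
  req#3 t=22ms: ALLOW
  req#4 t=22ms: DENY
  req#5 t=22ms: DENY
  req#6 t=22ms: DENY
  req#7 t=22ms: DENY
  req#8 t=22ms: DENY
  req#9 t=22ms: DENY
  req#10 t=22ms: DENY
  req#11 t=22ms: DENY
  req#12 t=22ms: DENY
  req#13 t=22ms: DENY
  req#14 t=22ms: DENY
  req#15 t=22ms: DENY
  req#16 t=22ms: DENY
  req#17 t=22ms: DENY
  req#18 t=22ms: DENY
  req#19 t=22ms: DENY
  req#20 t=22ms: DENY

Answer: AAADDDDDDDDDDDDDDDDD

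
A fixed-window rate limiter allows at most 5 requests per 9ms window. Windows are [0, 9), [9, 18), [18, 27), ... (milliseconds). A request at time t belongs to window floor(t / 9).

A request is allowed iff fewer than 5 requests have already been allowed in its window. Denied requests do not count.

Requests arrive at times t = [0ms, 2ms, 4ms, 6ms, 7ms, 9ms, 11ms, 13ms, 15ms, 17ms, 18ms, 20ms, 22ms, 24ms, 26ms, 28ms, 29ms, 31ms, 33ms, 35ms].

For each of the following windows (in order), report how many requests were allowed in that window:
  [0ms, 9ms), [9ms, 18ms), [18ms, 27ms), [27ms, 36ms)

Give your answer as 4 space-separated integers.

Answer: 5 5 5 5

Derivation:
Processing requests:
  req#1 t=0ms (window 0): ALLOW
  req#2 t=2ms (window 0): ALLOW
  req#3 t=4ms (window 0): ALLOW
  req#4 t=6ms (window 0): ALLOW
  req#5 t=7ms (window 0): ALLOW
  req#6 t=9ms (window 1): ALLOW
  req#7 t=11ms (window 1): ALLOW
  req#8 t=13ms (window 1): ALLOW
  req#9 t=15ms (window 1): ALLOW
  req#10 t=17ms (window 1): ALLOW
  req#11 t=18ms (window 2): ALLOW
  req#12 t=20ms (window 2): ALLOW
  req#13 t=22ms (window 2): ALLOW
  req#14 t=24ms (window 2): ALLOW
  req#15 t=26ms (window 2): ALLOW
  req#16 t=28ms (window 3): ALLOW
  req#17 t=29ms (window 3): ALLOW
  req#18 t=31ms (window 3): ALLOW
  req#19 t=33ms (window 3): ALLOW
  req#20 t=35ms (window 3): ALLOW

Allowed counts by window: 5 5 5 5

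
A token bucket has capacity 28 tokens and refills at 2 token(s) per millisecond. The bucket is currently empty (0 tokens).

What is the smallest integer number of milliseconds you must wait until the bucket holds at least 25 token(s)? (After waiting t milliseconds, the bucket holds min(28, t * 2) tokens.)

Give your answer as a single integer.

Need t * 2 >= 25, so t >= 25/2.
Smallest integer t = ceil(25/2) = 13.

Answer: 13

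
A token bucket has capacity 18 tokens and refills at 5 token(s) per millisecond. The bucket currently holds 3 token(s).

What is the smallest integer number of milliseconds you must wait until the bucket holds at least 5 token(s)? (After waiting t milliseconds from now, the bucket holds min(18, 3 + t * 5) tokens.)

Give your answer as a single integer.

Answer: 1

Derivation:
Need 3 + t * 5 >= 5, so t >= 2/5.
Smallest integer t = ceil(2/5) = 1.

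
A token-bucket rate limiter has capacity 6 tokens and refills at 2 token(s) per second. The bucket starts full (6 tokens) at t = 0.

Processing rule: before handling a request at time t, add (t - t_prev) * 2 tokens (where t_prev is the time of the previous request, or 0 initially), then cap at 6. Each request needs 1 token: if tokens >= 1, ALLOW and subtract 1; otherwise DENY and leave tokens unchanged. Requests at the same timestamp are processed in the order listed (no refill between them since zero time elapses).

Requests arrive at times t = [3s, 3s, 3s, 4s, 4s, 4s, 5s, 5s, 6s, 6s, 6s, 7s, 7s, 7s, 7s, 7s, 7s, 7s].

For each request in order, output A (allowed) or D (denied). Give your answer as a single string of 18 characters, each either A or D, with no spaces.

Simulating step by step:
  req#1 t=3s: ALLOW
  req#2 t=3s: ALLOW
  req#3 t=3s: ALLOW
  req#4 t=4s: ALLOW
  req#5 t=4s: ALLOW
  req#6 t=4s: ALLOW
  req#7 t=5s: ALLOW
  req#8 t=5s: ALLOW
  req#9 t=6s: ALLOW
  req#10 t=6s: ALLOW
  req#11 t=6s: ALLOW
  req#12 t=7s: ALLOW
  req#13 t=7s: ALLOW
  req#14 t=7s: ALLOW
  req#15 t=7s: DENY
  req#16 t=7s: DENY
  req#17 t=7s: DENY
  req#18 t=7s: DENY

Answer: AAAAAAAAAAAAAADDDD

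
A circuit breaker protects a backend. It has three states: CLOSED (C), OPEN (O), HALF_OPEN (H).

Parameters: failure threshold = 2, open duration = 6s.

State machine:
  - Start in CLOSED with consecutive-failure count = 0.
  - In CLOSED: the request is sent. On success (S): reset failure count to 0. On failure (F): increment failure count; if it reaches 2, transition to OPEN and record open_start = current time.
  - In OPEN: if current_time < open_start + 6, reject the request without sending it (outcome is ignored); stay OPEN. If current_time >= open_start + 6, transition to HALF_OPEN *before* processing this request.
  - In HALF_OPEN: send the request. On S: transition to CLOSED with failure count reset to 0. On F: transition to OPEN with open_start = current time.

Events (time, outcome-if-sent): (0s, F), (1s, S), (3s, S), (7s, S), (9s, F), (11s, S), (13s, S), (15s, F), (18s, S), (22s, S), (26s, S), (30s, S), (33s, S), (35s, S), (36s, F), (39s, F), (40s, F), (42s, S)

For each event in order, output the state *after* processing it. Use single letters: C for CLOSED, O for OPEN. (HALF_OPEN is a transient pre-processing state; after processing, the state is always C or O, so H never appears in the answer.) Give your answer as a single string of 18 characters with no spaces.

State after each event:
  event#1 t=0s outcome=F: state=CLOSED
  event#2 t=1s outcome=S: state=CLOSED
  event#3 t=3s outcome=S: state=CLOSED
  event#4 t=7s outcome=S: state=CLOSED
  event#5 t=9s outcome=F: state=CLOSED
  event#6 t=11s outcome=S: state=CLOSED
  event#7 t=13s outcome=S: state=CLOSED
  event#8 t=15s outcome=F: state=CLOSED
  event#9 t=18s outcome=S: state=CLOSED
  event#10 t=22s outcome=S: state=CLOSED
  event#11 t=26s outcome=S: state=CLOSED
  event#12 t=30s outcome=S: state=CLOSED
  event#13 t=33s outcome=S: state=CLOSED
  event#14 t=35s outcome=S: state=CLOSED
  event#15 t=36s outcome=F: state=CLOSED
  event#16 t=39s outcome=F: state=OPEN
  event#17 t=40s outcome=F: state=OPEN
  event#18 t=42s outcome=S: state=OPEN

Answer: CCCCCCCCCCCCCCCOOO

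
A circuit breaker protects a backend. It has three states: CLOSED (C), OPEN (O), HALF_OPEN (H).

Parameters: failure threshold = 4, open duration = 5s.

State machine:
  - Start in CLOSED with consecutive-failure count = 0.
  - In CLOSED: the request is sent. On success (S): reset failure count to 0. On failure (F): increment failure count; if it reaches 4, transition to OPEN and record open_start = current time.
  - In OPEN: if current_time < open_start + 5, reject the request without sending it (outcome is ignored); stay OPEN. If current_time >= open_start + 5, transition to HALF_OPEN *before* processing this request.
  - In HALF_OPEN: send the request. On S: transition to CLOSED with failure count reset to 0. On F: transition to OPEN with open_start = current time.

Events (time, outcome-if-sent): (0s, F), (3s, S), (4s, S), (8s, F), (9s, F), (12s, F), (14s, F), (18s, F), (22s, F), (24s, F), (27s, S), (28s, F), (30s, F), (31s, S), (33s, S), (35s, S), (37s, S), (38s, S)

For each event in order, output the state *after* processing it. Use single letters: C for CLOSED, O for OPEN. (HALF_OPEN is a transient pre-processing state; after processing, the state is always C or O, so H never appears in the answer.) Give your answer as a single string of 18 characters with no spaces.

State after each event:
  event#1 t=0s outcome=F: state=CLOSED
  event#2 t=3s outcome=S: state=CLOSED
  event#3 t=4s outcome=S: state=CLOSED
  event#4 t=8s outcome=F: state=CLOSED
  event#5 t=9s outcome=F: state=CLOSED
  event#6 t=12s outcome=F: state=CLOSED
  event#7 t=14s outcome=F: state=OPEN
  event#8 t=18s outcome=F: state=OPEN
  event#9 t=22s outcome=F: state=OPEN
  event#10 t=24s outcome=F: state=OPEN
  event#11 t=27s outcome=S: state=CLOSED
  event#12 t=28s outcome=F: state=CLOSED
  event#13 t=30s outcome=F: state=CLOSED
  event#14 t=31s outcome=S: state=CLOSED
  event#15 t=33s outcome=S: state=CLOSED
  event#16 t=35s outcome=S: state=CLOSED
  event#17 t=37s outcome=S: state=CLOSED
  event#18 t=38s outcome=S: state=CLOSED

Answer: CCCCCCOOOOCCCCCCCC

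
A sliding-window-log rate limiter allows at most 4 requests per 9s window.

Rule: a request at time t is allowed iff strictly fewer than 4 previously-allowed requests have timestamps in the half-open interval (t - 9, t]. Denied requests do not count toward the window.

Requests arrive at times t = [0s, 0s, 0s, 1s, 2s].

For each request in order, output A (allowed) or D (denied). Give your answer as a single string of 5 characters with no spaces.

Tracking allowed requests in the window:
  req#1 t=0s: ALLOW
  req#2 t=0s: ALLOW
  req#3 t=0s: ALLOW
  req#4 t=1s: ALLOW
  req#5 t=2s: DENY

Answer: AAAAD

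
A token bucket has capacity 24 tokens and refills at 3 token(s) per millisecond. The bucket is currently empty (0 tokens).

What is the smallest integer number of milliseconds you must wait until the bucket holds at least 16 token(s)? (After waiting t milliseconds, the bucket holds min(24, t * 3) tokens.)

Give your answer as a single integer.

Answer: 6

Derivation:
Need t * 3 >= 16, so t >= 16/3.
Smallest integer t = ceil(16/3) = 6.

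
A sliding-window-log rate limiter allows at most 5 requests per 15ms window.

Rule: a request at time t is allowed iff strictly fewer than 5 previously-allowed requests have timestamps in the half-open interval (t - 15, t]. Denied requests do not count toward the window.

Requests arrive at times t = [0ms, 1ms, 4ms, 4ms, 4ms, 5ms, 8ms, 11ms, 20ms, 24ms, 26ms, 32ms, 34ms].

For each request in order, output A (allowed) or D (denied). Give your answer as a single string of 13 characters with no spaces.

Answer: AAAAADDDAAAAA

Derivation:
Tracking allowed requests in the window:
  req#1 t=0ms: ALLOW
  req#2 t=1ms: ALLOW
  req#3 t=4ms: ALLOW
  req#4 t=4ms: ALLOW
  req#5 t=4ms: ALLOW
  req#6 t=5ms: DENY
  req#7 t=8ms: DENY
  req#8 t=11ms: DENY
  req#9 t=20ms: ALLOW
  req#10 t=24ms: ALLOW
  req#11 t=26ms: ALLOW
  req#12 t=32ms: ALLOW
  req#13 t=34ms: ALLOW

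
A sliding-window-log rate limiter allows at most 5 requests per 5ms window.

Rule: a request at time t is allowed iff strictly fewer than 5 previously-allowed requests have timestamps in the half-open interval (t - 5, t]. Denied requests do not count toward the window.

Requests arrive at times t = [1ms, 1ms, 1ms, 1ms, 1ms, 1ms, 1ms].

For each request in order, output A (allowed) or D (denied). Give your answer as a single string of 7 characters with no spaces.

Tracking allowed requests in the window:
  req#1 t=1ms: ALLOW
  req#2 t=1ms: ALLOW
  req#3 t=1ms: ALLOW
  req#4 t=1ms: ALLOW
  req#5 t=1ms: ALLOW
  req#6 t=1ms: DENY
  req#7 t=1ms: DENY

Answer: AAAAADD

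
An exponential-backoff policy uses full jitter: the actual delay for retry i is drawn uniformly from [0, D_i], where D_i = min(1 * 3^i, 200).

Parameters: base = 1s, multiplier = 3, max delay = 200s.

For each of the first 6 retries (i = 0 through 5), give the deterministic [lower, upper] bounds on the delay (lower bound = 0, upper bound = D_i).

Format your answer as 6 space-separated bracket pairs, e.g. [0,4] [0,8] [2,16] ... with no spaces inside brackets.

Answer: [0,1] [0,3] [0,9] [0,27] [0,81] [0,200]

Derivation:
Computing bounds per retry:
  i=0: D_i=min(1*3^0,200)=1, bounds=[0,1]
  i=1: D_i=min(1*3^1,200)=3, bounds=[0,3]
  i=2: D_i=min(1*3^2,200)=9, bounds=[0,9]
  i=3: D_i=min(1*3^3,200)=27, bounds=[0,27]
  i=4: D_i=min(1*3^4,200)=81, bounds=[0,81]
  i=5: D_i=min(1*3^5,200)=200, bounds=[0,200]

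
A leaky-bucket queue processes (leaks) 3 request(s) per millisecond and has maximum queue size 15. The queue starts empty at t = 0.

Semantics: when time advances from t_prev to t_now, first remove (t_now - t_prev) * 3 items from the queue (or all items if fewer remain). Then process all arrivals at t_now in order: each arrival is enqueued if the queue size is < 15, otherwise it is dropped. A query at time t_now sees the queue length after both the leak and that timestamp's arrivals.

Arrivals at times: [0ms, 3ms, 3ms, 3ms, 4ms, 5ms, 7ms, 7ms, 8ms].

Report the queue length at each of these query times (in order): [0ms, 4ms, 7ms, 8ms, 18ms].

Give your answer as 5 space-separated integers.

Answer: 1 1 2 1 0

Derivation:
Queue lengths at query times:
  query t=0ms: backlog = 1
  query t=4ms: backlog = 1
  query t=7ms: backlog = 2
  query t=8ms: backlog = 1
  query t=18ms: backlog = 0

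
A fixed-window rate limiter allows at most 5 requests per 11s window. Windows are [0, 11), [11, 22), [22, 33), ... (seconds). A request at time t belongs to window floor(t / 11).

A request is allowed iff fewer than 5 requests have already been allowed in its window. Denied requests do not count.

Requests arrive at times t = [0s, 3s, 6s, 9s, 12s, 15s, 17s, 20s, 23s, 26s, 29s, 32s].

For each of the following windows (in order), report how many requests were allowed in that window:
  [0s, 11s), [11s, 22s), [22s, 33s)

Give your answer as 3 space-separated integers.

Processing requests:
  req#1 t=0s (window 0): ALLOW
  req#2 t=3s (window 0): ALLOW
  req#3 t=6s (window 0): ALLOW
  req#4 t=9s (window 0): ALLOW
  req#5 t=12s (window 1): ALLOW
  req#6 t=15s (window 1): ALLOW
  req#7 t=17s (window 1): ALLOW
  req#8 t=20s (window 1): ALLOW
  req#9 t=23s (window 2): ALLOW
  req#10 t=26s (window 2): ALLOW
  req#11 t=29s (window 2): ALLOW
  req#12 t=32s (window 2): ALLOW

Allowed counts by window: 4 4 4

Answer: 4 4 4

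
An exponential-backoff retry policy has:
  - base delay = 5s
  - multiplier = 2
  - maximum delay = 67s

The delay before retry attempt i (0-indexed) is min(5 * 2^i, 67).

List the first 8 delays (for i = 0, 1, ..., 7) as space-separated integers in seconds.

Computing each delay:
  i=0: min(5*2^0, 67) = 5
  i=1: min(5*2^1, 67) = 10
  i=2: min(5*2^2, 67) = 20
  i=3: min(5*2^3, 67) = 40
  i=4: min(5*2^4, 67) = 67
  i=5: min(5*2^5, 67) = 67
  i=6: min(5*2^6, 67) = 67
  i=7: min(5*2^7, 67) = 67

Answer: 5 10 20 40 67 67 67 67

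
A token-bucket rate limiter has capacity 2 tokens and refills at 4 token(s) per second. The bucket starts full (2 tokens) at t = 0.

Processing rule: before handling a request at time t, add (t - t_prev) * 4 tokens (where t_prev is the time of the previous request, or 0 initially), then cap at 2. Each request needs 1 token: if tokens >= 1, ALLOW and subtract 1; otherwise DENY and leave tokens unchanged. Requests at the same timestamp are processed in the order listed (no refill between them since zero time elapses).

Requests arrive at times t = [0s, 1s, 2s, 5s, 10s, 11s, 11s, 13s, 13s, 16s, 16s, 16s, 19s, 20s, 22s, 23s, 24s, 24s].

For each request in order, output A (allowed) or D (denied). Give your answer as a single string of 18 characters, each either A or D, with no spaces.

Answer: AAAAAAAAAAADAAAAAA

Derivation:
Simulating step by step:
  req#1 t=0s: ALLOW
  req#2 t=1s: ALLOW
  req#3 t=2s: ALLOW
  req#4 t=5s: ALLOW
  req#5 t=10s: ALLOW
  req#6 t=11s: ALLOW
  req#7 t=11s: ALLOW
  req#8 t=13s: ALLOW
  req#9 t=13s: ALLOW
  req#10 t=16s: ALLOW
  req#11 t=16s: ALLOW
  req#12 t=16s: DENY
  req#13 t=19s: ALLOW
  req#14 t=20s: ALLOW
  req#15 t=22s: ALLOW
  req#16 t=23s: ALLOW
  req#17 t=24s: ALLOW
  req#18 t=24s: ALLOW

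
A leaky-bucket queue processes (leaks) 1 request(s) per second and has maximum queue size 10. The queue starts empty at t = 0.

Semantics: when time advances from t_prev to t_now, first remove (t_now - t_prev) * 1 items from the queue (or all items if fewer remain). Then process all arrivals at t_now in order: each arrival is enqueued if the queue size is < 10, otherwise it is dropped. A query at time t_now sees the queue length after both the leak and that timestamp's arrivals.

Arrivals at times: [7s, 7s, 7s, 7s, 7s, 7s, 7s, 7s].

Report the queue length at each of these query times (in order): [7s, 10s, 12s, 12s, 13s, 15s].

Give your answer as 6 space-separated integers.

Queue lengths at query times:
  query t=7s: backlog = 8
  query t=10s: backlog = 5
  query t=12s: backlog = 3
  query t=12s: backlog = 3
  query t=13s: backlog = 2
  query t=15s: backlog = 0

Answer: 8 5 3 3 2 0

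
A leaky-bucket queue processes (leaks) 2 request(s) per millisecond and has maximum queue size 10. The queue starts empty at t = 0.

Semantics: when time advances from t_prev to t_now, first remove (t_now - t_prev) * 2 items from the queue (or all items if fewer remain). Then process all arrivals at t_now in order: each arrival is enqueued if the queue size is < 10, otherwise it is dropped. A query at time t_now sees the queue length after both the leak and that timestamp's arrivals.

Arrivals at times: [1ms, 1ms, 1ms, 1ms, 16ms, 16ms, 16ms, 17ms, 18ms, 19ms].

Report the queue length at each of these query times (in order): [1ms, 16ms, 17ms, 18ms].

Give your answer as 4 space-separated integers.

Queue lengths at query times:
  query t=1ms: backlog = 4
  query t=16ms: backlog = 3
  query t=17ms: backlog = 2
  query t=18ms: backlog = 1

Answer: 4 3 2 1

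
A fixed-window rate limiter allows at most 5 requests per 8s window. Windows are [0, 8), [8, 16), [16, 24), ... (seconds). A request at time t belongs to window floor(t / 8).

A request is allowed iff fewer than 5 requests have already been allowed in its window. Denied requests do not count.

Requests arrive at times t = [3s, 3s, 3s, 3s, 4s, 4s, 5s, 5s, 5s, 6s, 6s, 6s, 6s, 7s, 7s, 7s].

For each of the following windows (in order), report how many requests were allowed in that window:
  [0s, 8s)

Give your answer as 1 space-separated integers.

Answer: 5

Derivation:
Processing requests:
  req#1 t=3s (window 0): ALLOW
  req#2 t=3s (window 0): ALLOW
  req#3 t=3s (window 0): ALLOW
  req#4 t=3s (window 0): ALLOW
  req#5 t=4s (window 0): ALLOW
  req#6 t=4s (window 0): DENY
  req#7 t=5s (window 0): DENY
  req#8 t=5s (window 0): DENY
  req#9 t=5s (window 0): DENY
  req#10 t=6s (window 0): DENY
  req#11 t=6s (window 0): DENY
  req#12 t=6s (window 0): DENY
  req#13 t=6s (window 0): DENY
  req#14 t=7s (window 0): DENY
  req#15 t=7s (window 0): DENY
  req#16 t=7s (window 0): DENY

Allowed counts by window: 5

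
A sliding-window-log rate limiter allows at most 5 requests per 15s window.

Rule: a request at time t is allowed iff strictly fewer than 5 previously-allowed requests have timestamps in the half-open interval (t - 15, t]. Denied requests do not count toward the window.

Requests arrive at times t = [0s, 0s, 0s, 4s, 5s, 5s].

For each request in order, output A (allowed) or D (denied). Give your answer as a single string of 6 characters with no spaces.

Answer: AAAAAD

Derivation:
Tracking allowed requests in the window:
  req#1 t=0s: ALLOW
  req#2 t=0s: ALLOW
  req#3 t=0s: ALLOW
  req#4 t=4s: ALLOW
  req#5 t=5s: ALLOW
  req#6 t=5s: DENY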